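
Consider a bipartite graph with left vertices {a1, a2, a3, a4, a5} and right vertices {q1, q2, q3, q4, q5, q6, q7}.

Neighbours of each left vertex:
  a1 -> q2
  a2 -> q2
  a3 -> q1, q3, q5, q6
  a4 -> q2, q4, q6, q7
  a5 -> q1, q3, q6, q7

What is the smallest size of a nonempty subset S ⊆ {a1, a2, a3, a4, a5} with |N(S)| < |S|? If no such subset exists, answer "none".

2

Take S = {a1, a2}. Its neighbourhood is {q2}, so |N(S)| = 1 < |S| = 2.
No single vertex violates Hall's condition since each has at least one neighbour, so 2 is the minimum.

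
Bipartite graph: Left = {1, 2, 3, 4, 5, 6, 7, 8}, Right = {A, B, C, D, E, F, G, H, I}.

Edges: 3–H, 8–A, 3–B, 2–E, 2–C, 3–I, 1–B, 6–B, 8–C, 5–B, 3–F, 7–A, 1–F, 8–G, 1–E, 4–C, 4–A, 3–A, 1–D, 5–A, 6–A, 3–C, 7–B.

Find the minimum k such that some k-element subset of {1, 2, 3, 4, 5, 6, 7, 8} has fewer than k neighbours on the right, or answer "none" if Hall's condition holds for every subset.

Take S = {5, 6, 7}. Its neighbourhood is {A, B}, so |N(S)| = 2 < |S| = 3.
Every subset of size less than 3 has at least as many neighbours as members, so 3 is the minimum.

3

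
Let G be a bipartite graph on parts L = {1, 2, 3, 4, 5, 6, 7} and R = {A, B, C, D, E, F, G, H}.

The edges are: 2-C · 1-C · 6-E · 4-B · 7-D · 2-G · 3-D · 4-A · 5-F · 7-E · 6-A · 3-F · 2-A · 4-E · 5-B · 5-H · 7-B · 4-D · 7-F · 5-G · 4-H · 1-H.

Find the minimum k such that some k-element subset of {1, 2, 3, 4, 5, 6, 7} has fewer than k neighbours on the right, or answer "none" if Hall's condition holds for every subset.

none

A matching saturating every left vertex exists, for instance 1→H, 2→C, 3→D, 4→A, 5→F, 6→E, 7→B.
By Hall's marriage theorem, this means |N(S)| ≥ |S| for every subset S, so no violating subset exists.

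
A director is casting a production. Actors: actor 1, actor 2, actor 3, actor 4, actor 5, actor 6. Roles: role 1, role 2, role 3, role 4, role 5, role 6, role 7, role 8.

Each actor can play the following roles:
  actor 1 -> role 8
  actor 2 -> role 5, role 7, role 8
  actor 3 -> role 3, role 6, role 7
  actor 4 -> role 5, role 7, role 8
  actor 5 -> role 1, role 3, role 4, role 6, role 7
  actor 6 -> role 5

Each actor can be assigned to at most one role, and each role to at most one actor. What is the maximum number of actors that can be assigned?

5

One maximum matching: actor 1–role 8, actor 2–role 5, actor 3–role 3, actor 4–role 7, actor 5–role 1.
The set {actor 1, actor 2, actor 4, actor 6} has only 3 neighbours ({role 5, role 7, role 8}), so by Hall's theorem at most 5 of the 6 actors can be matched.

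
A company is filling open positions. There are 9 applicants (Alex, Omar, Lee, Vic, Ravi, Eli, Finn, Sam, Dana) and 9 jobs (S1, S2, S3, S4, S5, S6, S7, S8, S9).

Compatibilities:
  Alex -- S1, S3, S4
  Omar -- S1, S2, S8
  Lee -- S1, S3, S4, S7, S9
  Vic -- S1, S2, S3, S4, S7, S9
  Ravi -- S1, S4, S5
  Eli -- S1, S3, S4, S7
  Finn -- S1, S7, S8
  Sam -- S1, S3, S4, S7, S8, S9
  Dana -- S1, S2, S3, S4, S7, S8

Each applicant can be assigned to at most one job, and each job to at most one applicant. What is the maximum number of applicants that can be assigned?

A valid assignment of size 8: Alex-S3, Omar-S8, Lee-S9, Vic-S2, Ravi-S5, Eli-S4, Finn-S1, Sam-S7.
The set {Alex, Omar, Lee, Vic, Eli, Finn, Sam, Dana} has only 7 neighbours ({S1, S2, S3, S4, S7, S8, S9}), so by Hall's theorem at most 8 of the 9 applicants can be matched.

8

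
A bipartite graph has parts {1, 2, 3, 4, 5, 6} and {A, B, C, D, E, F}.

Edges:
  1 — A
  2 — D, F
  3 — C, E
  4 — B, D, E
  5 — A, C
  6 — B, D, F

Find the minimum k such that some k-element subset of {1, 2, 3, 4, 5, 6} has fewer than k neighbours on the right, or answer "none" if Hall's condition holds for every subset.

A matching saturating every left vertex exists, for instance 1→A, 2→F, 3→E, 4→D, 5→C, 6→B.
By Hall's marriage theorem, this means |N(S)| ≥ |S| for every subset S, so no violating subset exists.

none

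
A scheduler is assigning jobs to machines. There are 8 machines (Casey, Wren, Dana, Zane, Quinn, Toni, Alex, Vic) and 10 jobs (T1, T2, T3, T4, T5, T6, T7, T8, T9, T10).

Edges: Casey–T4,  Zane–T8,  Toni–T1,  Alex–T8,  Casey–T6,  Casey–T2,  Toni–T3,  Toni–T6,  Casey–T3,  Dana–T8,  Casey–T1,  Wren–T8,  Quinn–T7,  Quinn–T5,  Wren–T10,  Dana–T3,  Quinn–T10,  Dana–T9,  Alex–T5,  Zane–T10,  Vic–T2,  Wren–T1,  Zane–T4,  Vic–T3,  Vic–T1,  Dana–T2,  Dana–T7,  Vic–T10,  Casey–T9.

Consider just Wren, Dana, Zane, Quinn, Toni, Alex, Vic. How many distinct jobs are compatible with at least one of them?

The union of neighbours of {Wren, Dana, Zane, Quinn, Toni, Alex, Vic} is {T1, T2, T3, T4, T5, T6, T7, T8, T9, T10}, which has 10 elements.
Since |N(S)| = 10 ≥ |S| = 7, Hall's condition holds for this subset.

10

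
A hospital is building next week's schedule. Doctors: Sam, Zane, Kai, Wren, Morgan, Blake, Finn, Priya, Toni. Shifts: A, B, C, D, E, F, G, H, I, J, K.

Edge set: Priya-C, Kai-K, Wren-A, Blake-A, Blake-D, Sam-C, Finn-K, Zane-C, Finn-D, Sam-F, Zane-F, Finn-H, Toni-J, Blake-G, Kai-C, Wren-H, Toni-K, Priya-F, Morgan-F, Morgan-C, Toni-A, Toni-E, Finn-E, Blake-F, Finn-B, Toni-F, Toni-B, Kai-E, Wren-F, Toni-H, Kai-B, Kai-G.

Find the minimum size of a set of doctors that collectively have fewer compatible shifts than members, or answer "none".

3

Take S = {Sam, Zane, Morgan}. Its neighbourhood is {C, F}, so |N(S)| = 2 < |S| = 3.
Every subset of size less than 3 has at least as many neighbours as members, so 3 is the minimum.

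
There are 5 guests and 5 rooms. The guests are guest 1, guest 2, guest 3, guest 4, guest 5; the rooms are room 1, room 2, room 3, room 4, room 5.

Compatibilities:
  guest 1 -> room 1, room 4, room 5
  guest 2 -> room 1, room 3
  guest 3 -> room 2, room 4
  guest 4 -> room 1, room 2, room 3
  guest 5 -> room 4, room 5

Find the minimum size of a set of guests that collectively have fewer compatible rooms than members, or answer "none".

A matching saturating every guest exists, for instance guest 1→room 5, guest 2→room 1, guest 3→room 2, guest 4→room 3, guest 5→room 4.
By Hall's marriage theorem, this means |N(S)| ≥ |S| for every subset S, so no violating subset exists.

none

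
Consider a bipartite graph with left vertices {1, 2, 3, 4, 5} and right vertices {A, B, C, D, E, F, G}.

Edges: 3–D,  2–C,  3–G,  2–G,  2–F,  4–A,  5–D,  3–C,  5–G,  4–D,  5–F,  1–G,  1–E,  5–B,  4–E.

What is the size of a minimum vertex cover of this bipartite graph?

5

The 5 edges 1–G, 2–F, 3–C, 4–E, 5–B form a matching, so any vertex cover needs at least 5 vertices (one per matched edge).
Conversely {1, 2, 3, 4, 5} meets every edge and has exactly 5 vertices, so 5 is optimal.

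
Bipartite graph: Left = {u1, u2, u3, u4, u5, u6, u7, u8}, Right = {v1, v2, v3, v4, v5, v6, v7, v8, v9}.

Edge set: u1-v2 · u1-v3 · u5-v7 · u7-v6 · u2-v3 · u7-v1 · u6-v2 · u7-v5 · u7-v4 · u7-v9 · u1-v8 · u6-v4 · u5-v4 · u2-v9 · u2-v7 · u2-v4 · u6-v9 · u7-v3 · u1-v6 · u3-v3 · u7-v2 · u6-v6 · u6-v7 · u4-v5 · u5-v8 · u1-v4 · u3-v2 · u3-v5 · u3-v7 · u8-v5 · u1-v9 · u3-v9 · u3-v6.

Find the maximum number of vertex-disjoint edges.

7

For example, pair u1–v4, u2–v9, u3–v2, u4–v5, u5–v7, u6–v6, u7–v3.
The set {u4, u8} has only 1 neighbour ({v5}), so by Hall's theorem at most 7 of the 8 left vertices can be matched.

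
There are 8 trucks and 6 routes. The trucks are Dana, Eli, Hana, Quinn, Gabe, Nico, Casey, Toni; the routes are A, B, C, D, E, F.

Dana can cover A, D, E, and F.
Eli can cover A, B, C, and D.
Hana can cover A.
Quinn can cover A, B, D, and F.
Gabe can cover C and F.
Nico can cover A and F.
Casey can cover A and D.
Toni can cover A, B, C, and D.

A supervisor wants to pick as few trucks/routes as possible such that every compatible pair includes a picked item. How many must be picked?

{Dana, A, B, C, D, F} is a vertex cover of size 6: every edge has an endpoint in this set.
No smaller cover exists because Dana–E, Eli–B, Hana–A, Quinn–D, Gabe–C, Nico–F is a matching of size 6, and a cover must include an endpoint of each of these disjoint edges (König's theorem).

6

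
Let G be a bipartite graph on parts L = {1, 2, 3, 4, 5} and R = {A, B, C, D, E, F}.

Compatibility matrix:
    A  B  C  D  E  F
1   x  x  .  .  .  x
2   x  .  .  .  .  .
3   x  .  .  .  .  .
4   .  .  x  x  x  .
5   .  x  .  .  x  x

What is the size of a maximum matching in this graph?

For example, pair 1-F, 2-A, 4-E, 5-B.
The set {2, 3} has only 1 neighbour ({A}), so by Hall's theorem at most 4 of the 5 left vertices can be matched.

4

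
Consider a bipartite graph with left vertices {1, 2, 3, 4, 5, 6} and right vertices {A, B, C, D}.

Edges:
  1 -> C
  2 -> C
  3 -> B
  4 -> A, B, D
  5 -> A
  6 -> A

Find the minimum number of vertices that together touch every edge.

4

A maximum matching has 4 edges (e.g. 1–C, 3–B, 4–D, 5–A).
By König's theorem the minimum vertex cover has the same size. One such cover is {3, 4, A, C}.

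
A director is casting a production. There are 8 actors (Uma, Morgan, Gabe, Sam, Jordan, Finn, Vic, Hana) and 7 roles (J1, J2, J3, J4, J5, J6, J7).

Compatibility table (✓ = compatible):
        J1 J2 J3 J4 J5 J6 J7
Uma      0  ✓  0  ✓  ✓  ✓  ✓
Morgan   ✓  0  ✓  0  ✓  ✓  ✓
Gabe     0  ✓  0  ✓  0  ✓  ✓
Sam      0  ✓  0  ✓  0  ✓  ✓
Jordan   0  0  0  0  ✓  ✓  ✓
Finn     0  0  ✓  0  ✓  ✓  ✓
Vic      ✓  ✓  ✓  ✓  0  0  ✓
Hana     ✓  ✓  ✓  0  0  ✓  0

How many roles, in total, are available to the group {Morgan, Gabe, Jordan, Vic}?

7

The union of neighbours of {Morgan, Gabe, Jordan, Vic} is {J1, J2, J3, J4, J5, J6, J7}, which has 7 elements.
Since |N(S)| = 7 ≥ |S| = 4, Hall's condition holds for this subset.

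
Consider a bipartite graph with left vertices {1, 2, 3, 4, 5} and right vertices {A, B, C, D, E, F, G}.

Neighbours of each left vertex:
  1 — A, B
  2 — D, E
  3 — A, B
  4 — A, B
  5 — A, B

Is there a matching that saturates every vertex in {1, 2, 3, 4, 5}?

No

The set {1, 3, 4, 5} has only 2 neighbours ({A, B}), so by Hall's theorem at most 3 of the 5 left vertices can be matched.
Hence no matching covers every left vertex.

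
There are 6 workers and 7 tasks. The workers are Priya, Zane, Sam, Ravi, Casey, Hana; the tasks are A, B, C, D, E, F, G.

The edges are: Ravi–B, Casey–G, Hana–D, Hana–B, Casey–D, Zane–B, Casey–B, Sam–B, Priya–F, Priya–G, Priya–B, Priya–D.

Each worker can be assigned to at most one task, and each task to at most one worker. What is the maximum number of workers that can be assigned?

A valid assignment of size 4: Priya-F, Zane-B, Casey-G, Hana-D.
The set {Zane, Sam, Ravi} has only 1 neighbour ({B}), so by Hall's theorem at most 4 of the 6 workers can be matched.

4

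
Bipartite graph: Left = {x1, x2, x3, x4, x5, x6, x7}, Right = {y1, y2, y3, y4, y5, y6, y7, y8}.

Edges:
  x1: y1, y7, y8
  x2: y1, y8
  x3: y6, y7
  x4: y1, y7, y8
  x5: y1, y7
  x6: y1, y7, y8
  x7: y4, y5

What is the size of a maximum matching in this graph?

A valid assignment of size 5: x1-y7, x2-y8, x3-y6, x4-y1, x7-y4.
The set {x1, x2, x4, x5, x6} has only 3 neighbours ({y1, y7, y8}), so by Hall's theorem at most 5 of the 7 left vertices can be matched.

5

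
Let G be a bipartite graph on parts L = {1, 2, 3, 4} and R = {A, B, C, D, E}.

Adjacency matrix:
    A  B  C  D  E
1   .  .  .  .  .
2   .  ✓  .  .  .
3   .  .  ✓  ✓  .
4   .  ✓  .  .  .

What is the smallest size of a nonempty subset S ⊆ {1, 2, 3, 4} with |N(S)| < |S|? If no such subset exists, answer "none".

Take S = {1}. Its neighbourhood is {}, so |N(S)| = 0 < |S| = 1.

1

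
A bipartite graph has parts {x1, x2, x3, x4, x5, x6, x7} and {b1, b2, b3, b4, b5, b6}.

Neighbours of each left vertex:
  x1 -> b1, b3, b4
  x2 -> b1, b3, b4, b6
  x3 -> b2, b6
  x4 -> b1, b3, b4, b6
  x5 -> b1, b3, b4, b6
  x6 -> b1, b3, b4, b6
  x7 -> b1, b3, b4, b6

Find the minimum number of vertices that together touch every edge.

The 5 edges x1–b1, x2–b4, x3–b2, x4–b6, x5–b3 form a matching, so any vertex cover needs at least 5 vertices (one per matched edge).
Conversely {x3, b1, b3, b4, b6} meets every edge and has exactly 5 vertices, so 5 is optimal.

5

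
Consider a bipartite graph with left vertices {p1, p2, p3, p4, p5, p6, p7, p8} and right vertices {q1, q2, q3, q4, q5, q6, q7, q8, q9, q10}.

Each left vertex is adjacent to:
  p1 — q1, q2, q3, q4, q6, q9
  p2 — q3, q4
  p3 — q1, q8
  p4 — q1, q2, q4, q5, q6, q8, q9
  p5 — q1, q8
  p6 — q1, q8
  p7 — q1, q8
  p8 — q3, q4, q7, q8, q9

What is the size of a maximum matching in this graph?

6

One maximum matching: p1-q4, p2-q3, p3-q1, p4-q6, p5-q8, p8-q9.
The set {p3, p5, p6, p7} has only 2 neighbours ({q1, q8}), so by Hall's theorem at most 6 of the 8 left vertices can be matched.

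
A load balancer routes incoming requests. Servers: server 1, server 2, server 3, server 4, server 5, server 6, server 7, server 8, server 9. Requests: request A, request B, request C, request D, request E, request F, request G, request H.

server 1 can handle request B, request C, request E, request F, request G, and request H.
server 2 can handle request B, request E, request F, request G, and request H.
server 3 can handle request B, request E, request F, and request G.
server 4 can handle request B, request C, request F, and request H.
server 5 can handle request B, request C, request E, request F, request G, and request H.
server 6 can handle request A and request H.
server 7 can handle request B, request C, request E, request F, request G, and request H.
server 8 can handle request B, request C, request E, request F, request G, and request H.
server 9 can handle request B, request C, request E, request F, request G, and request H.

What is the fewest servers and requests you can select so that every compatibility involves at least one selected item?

7

A maximum matching has 7 edges (e.g. server 1–request C, server 2–request B, server 3–request F, server 4–request H, server 5–request G, server 6–request A, server 7–request E).
By König's theorem the minimum vertex cover has the same size. One such cover is {server 6, request B, request C, request E, request F, request G, request H}.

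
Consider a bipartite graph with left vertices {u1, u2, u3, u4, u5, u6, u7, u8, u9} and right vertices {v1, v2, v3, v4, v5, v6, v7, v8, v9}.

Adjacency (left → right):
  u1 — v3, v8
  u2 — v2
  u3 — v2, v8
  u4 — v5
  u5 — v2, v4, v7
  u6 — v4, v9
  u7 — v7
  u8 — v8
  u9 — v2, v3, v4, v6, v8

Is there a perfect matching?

The set {u2, u3, u8} has only 2 neighbours ({v2, v8}), so by Hall's theorem at most 8 of the 9 left vertices can be matched.
Hence no matching covers every left vertex.

No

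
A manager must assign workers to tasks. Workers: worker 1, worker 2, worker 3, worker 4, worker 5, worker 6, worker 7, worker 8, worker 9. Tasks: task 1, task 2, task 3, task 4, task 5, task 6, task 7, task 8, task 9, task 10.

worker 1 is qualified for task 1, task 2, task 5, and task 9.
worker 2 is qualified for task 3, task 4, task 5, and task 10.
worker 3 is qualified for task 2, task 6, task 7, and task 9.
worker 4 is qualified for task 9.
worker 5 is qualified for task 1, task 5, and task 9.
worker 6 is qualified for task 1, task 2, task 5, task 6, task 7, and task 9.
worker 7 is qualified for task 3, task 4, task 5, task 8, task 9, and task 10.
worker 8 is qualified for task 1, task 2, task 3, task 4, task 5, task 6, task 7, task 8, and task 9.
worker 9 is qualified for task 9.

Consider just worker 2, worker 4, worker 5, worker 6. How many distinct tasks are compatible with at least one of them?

The union of neighbours of {worker 2, worker 4, worker 5, worker 6} is {task 1, task 2, task 3, task 4, task 5, task 6, task 7, task 9, task 10}, which has 9 elements.
Since |N(S)| = 9 ≥ |S| = 4, Hall's condition holds for this subset.

9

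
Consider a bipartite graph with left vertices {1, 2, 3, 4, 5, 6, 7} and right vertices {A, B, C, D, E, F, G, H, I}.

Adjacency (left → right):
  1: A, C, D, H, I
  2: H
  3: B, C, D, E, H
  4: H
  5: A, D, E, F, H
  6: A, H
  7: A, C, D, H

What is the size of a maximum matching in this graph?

A valid assignment of size 6: 1–D, 2–H, 3–B, 5–E, 6–A, 7–C.
The set {2, 4} has only 1 neighbour ({H}), so by Hall's theorem at most 6 of the 7 left vertices can be matched.

6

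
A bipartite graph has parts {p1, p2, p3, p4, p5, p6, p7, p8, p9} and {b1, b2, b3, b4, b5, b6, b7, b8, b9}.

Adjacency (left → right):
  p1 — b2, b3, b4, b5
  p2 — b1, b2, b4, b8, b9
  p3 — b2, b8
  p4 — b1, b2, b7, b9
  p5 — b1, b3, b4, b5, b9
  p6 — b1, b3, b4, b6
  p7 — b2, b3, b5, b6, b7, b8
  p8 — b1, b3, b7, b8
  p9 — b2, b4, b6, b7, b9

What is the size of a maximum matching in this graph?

9

For example, pair p1→b3, p2→b4, p3→b2, p4→b9, p5→b1, p6→b6, p7→b5, p8→b8, p9→b7.
All 9 left vertices are matched, so no larger matching exists.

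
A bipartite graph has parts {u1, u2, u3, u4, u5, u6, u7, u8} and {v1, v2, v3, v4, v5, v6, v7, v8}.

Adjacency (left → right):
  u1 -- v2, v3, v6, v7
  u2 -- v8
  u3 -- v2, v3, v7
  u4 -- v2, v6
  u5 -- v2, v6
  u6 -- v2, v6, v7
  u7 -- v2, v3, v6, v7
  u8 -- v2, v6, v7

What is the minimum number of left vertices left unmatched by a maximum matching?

3

A valid assignment of size 5: u1→v7, u2→v8, u3→v3, u4→v6, u5→v2.
The set {u1, u3, u4, u5, u6, u7, u8} has only 4 neighbours ({v2, v3, v6, v7}), so by Hall's theorem at most 5 of the 8 left vertices can be matched.
That matches 5 of the 8, leaving 3 unmatched; no matching can do better.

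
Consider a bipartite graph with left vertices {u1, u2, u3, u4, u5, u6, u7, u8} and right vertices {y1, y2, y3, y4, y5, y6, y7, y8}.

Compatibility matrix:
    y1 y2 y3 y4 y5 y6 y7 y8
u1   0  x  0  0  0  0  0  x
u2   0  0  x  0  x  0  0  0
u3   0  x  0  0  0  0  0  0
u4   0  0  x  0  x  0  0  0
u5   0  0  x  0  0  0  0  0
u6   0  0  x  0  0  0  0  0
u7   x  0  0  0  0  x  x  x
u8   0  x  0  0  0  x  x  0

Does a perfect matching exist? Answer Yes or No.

No

The set {u2, u4, u5, u6} has only 2 neighbours ({y3, y5}), so by Hall's theorem at most 6 of the 8 left vertices can be matched.
Hence no matching covers every left vertex.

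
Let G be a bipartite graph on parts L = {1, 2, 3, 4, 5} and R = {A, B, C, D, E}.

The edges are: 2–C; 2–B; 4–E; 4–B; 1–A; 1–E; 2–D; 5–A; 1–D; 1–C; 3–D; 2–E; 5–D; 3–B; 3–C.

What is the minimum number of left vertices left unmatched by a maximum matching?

0

One maximum matching: 1–A, 2–B, 3–C, 4–E, 5–D.
This saturates every left vertex, so 5 is the maximum.
That matches 5 of the 5, leaving 0 unmatched; no matching can do better.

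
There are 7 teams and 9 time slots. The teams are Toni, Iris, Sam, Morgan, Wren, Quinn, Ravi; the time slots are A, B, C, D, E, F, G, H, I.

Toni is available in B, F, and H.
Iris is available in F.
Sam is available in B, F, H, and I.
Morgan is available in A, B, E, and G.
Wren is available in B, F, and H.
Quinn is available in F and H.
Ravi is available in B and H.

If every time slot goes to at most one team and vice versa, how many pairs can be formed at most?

5

For example, pair Toni–H, Iris–F, Sam–I, Morgan–E, Wren–B.
The set {Toni, Iris, Wren, Quinn, Ravi} has only 3 neighbours ({B, F, H}), so by Hall's theorem at most 5 of the 7 teams can be matched.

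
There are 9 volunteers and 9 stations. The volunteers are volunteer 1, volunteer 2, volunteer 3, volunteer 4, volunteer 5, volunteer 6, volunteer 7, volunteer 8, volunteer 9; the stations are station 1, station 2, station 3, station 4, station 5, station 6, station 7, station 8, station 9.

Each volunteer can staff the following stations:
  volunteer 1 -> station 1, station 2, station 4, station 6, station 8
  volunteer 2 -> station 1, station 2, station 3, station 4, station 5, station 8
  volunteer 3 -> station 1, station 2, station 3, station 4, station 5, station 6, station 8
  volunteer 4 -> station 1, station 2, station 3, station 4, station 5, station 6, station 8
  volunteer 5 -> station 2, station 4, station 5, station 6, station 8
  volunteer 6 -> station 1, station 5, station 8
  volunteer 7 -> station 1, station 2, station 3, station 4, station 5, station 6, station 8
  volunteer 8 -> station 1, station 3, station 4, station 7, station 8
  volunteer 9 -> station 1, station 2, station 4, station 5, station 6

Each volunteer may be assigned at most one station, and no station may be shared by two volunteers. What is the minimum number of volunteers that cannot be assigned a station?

1

One maximum matching: volunteer 1→station 8, volunteer 2→station 3, volunteer 3→station 4, volunteer 4→station 1, volunteer 5→station 6, volunteer 6→station 5, volunteer 7→station 2, volunteer 8→station 7.
The set {volunteer 1, volunteer 2, volunteer 3, volunteer 4, volunteer 5, volunteer 6, volunteer 7, volunteer 9} has only 7 neighbours ({station 1, station 2, station 3, station 4, station 5, station 6, station 8}), so by Hall's theorem at most 8 of the 9 volunteers can be matched.
That matches 8 of the 9, leaving 1 unmatched; no matching can do better.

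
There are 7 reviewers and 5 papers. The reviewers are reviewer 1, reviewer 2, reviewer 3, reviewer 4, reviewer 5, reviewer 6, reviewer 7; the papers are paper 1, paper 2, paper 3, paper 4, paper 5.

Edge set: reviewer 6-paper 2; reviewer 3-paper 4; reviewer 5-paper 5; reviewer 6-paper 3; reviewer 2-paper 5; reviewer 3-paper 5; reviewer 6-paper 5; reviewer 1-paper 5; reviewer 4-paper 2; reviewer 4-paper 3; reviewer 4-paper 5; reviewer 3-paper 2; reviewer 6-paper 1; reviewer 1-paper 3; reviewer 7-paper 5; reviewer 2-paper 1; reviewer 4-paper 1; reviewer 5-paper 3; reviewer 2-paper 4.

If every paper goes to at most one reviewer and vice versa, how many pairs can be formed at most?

A valid assignment of size 5: reviewer 1-paper 5, reviewer 2-paper 4, reviewer 3-paper 2, reviewer 4-paper 1, reviewer 5-paper 3.
The set {reviewer 1, reviewer 2, reviewer 3, reviewer 4, reviewer 5, reviewer 6, reviewer 7} has only 5 neighbours ({paper 1, paper 2, paper 3, paper 4, paper 5}), so by Hall's theorem at most 5 of the 7 reviewers can be matched.

5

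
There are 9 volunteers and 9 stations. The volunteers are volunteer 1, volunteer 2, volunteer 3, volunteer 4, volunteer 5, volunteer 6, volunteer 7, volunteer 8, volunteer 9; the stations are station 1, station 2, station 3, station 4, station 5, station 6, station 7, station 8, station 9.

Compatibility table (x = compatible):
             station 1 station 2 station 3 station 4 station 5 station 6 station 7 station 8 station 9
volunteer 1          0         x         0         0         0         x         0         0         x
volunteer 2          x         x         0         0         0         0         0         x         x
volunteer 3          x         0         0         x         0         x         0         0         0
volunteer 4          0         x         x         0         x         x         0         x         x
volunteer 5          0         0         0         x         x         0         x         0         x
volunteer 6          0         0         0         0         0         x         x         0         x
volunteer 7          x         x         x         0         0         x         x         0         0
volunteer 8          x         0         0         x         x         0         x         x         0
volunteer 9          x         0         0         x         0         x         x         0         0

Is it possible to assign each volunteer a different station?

Yes

For example, pair volunteer 1→station 9, volunteer 2→station 2, volunteer 3→station 4, volunteer 4→station 3, volunteer 5→station 5, volunteer 6→station 6, volunteer 7→station 7, volunteer 8→station 8, volunteer 9→station 1.
All 9 volunteers are covered.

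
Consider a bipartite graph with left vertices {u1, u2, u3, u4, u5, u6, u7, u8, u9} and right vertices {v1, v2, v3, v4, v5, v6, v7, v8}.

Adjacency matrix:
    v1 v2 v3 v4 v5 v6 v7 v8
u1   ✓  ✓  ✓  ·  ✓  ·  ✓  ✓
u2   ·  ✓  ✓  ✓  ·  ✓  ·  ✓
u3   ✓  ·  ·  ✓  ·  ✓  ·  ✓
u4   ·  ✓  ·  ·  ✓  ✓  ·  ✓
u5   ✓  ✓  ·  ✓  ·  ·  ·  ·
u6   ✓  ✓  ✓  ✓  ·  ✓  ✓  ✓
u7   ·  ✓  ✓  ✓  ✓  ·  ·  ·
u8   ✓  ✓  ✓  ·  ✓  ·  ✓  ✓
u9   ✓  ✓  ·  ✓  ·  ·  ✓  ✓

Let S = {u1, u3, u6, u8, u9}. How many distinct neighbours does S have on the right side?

8

The union of neighbours of {u1, u3, u6, u8, u9} is {v1, v2, v3, v4, v5, v6, v7, v8}, which has 8 elements.
Since |N(S)| = 8 ≥ |S| = 5, Hall's condition holds for this subset.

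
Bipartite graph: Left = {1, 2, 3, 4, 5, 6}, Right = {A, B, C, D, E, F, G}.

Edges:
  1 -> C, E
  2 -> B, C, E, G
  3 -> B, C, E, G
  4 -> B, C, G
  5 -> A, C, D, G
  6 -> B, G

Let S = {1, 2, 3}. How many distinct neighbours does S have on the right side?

4

The union of neighbours of {1, 2, 3} is {B, C, E, G}, which has 4 elements.
Since |N(S)| = 4 ≥ |S| = 3, Hall's condition holds for this subset.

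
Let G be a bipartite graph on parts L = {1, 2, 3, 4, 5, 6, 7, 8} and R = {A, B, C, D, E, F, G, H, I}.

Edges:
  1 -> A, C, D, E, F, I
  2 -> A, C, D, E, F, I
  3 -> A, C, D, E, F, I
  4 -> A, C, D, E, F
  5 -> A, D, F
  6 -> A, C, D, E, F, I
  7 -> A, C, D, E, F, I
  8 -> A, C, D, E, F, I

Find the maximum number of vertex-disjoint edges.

6

For example, pair 1–C, 2–E, 3–I, 4–F, 5–D, 6–A.
The set {1, 2, 3, 4, 5, 6, 7, 8} has only 6 neighbours ({A, C, D, E, F, I}), so by Hall's theorem at most 6 of the 8 left vertices can be matched.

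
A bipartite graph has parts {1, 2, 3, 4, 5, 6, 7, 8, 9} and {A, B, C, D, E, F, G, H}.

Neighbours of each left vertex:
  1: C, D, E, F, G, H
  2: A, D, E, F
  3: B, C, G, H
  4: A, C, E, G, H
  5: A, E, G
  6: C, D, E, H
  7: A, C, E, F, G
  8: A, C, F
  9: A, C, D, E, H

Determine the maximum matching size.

8

A valid assignment of size 8: 1–H, 2–D, 3–B, 4–A, 5–E, 6–C, 7–G, 8–F.
The set {1, 2, 4, 5, 6, 7, 8, 9} has only 7 neighbours ({A, C, D, E, F, G, H}), so by Hall's theorem at most 8 of the 9 left vertices can be matched.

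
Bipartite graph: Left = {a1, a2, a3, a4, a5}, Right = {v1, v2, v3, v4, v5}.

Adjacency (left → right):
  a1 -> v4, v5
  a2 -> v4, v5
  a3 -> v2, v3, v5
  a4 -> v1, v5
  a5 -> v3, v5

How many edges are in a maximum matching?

5

For example, pair a1→v5, a2→v4, a3→v2, a4→v1, a5→v3.
This saturates every left vertex, so 5 is the maximum.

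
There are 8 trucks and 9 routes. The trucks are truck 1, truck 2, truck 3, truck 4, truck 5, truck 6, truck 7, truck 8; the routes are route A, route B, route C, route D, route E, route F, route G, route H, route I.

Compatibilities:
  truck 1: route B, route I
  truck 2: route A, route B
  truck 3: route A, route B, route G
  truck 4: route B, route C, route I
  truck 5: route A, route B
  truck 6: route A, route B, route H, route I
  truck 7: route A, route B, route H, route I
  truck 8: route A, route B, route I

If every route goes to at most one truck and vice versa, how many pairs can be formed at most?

6

One maximum matching: truck 1-route I, truck 2-route A, truck 3-route G, truck 4-route C, truck 5-route B, truck 6-route H.
The set {truck 1, truck 2, truck 5, truck 6, truck 7, truck 8} has only 4 neighbours ({route A, route B, route H, route I}), so by Hall's theorem at most 6 of the 8 trucks can be matched.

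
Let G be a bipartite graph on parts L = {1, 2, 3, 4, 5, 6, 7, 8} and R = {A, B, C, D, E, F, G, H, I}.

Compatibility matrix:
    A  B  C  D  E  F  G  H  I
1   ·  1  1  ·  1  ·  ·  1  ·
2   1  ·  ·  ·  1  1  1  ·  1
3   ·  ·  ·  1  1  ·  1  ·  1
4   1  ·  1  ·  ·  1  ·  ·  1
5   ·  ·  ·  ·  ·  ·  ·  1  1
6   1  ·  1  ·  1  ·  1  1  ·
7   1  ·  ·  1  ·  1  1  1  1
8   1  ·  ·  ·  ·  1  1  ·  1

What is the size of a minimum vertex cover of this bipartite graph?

8

A maximum matching has 8 edges (e.g. 1–B, 2–E, 3–D, 4–F, 5–H, 6–A, 7–G, 8–I).
By König's theorem the minimum vertex cover has the same size. One such cover is {1, 2, 3, 4, 5, 6, 7, 8}.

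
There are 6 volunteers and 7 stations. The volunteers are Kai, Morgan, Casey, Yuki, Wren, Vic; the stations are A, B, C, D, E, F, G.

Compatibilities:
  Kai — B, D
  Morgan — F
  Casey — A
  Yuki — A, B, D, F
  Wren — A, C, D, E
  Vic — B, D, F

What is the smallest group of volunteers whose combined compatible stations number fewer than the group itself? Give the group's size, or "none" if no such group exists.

5

Take S = {Kai, Morgan, Casey, Yuki, Vic}. Its neighbourhood is {A, B, D, F}, so |N(S)| = 4 < |S| = 5.
Every subset of size less than 5 has at least as many neighbours as members, so 5 is the minimum.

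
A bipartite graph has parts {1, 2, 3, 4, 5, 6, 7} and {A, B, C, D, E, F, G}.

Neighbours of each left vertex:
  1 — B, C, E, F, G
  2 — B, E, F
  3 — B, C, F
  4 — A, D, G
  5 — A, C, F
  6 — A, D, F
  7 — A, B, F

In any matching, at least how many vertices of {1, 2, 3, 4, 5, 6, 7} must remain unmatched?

0

For example, pair 1-C, 2-E, 3-F, 4-G, 5-A, 6-D, 7-B.
All 7 left vertices are matched, so no larger matching exists.
That matches 7 of the 7, leaving 0 unmatched; no matching can do better.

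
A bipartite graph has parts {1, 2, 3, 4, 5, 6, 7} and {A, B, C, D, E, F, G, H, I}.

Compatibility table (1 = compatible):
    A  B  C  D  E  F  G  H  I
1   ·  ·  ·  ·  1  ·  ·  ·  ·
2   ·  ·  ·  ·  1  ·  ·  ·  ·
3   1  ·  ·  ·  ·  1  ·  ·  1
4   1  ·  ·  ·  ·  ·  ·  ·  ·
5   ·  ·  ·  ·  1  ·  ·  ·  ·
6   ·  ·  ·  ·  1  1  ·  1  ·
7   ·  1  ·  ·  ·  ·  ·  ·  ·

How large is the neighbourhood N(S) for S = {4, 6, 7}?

The union of neighbours of {4, 6, 7} is {A, B, E, F, H}, which has 5 elements.
Since |N(S)| = 5 ≥ |S| = 3, Hall's condition holds for this subset.

5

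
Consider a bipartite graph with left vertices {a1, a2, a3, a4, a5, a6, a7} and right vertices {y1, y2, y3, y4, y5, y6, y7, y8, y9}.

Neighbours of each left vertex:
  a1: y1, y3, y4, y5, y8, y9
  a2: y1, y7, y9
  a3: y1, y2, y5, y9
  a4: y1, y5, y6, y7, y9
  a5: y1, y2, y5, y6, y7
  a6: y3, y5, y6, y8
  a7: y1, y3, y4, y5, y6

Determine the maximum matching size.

A valid assignment of size 7: a1→y3, a2→y9, a3→y2, a4→y7, a5→y1, a6→y8, a7→y6.
All 7 left vertices are matched, so no larger matching exists.

7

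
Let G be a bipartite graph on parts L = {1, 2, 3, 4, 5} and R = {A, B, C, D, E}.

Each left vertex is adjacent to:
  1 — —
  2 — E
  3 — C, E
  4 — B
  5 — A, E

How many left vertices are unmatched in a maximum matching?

1

One maximum matching: 2-E, 3-C, 4-B, 5-A.
The set {1} has only 0 neighbours (∅), so by Hall's theorem at most 4 of the 5 left vertices can be matched.
That matches 4 of the 5, leaving 1 unmatched; no matching can do better.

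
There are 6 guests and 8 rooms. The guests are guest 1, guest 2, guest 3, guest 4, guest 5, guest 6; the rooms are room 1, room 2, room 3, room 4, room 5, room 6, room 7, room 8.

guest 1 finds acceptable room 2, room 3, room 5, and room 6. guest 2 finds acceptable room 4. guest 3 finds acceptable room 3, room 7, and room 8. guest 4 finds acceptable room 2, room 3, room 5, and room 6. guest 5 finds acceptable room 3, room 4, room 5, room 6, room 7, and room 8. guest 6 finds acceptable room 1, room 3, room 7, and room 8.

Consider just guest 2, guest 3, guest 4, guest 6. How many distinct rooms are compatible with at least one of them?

8

The union of neighbours of {guest 2, guest 3, guest 4, guest 6} is {room 1, room 2, room 3, room 4, room 5, room 6, room 7, room 8}, which has 8 elements.
Since |N(S)| = 8 ≥ |S| = 4, Hall's condition holds for this subset.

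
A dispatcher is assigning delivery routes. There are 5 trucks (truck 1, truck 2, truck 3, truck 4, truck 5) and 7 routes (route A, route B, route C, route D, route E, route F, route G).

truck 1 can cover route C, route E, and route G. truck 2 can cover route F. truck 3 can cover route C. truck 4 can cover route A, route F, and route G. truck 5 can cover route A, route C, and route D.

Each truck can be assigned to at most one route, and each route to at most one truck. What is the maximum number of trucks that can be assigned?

5

A valid assignment of size 5: truck 1-route E, truck 2-route F, truck 3-route C, truck 4-route G, truck 5-route D.
All 5 trucks are matched, so no larger matching exists.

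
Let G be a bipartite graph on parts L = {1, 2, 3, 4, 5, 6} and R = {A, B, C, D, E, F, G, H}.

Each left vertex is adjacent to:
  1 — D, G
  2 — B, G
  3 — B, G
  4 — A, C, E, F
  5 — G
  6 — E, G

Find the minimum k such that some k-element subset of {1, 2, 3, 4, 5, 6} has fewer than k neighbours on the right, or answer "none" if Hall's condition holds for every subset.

Take S = {2, 3, 5}. Its neighbourhood is {B, G}, so |N(S)| = 2 < |S| = 3.
Every subset of size less than 3 has at least as many neighbours as members, so 3 is the minimum.

3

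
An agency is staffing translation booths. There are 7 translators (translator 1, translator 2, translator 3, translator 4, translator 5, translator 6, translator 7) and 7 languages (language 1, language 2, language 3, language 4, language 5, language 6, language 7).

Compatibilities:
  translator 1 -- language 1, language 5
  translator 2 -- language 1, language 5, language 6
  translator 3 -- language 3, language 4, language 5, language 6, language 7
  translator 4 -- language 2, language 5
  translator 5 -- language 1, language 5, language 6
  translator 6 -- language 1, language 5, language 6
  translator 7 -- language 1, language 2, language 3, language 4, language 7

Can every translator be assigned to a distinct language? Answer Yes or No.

No

The set {translator 1, translator 2, translator 5, translator 6} has only 3 neighbours ({language 1, language 5, language 6}), so by Hall's theorem at most 6 of the 7 translators can be matched.
Hence no matching covers every translator.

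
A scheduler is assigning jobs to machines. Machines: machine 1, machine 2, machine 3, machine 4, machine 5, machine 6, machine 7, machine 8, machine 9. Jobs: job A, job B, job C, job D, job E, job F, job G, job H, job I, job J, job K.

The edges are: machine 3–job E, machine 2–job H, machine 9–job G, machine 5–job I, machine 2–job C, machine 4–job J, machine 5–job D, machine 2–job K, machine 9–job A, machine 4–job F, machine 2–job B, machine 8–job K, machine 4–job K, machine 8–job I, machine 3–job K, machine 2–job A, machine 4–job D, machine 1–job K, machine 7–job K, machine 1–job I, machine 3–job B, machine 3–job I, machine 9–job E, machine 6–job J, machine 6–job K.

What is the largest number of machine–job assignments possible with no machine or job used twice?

A valid assignment of size 8: machine 1→job I, machine 2→job H, machine 3→job B, machine 4→job F, machine 5→job D, machine 6→job J, machine 7→job K, machine 9→job A.
The set {machine 1, machine 7, machine 8} has only 2 neighbours ({job I, job K}), so by Hall's theorem at most 8 of the 9 machines can be matched.

8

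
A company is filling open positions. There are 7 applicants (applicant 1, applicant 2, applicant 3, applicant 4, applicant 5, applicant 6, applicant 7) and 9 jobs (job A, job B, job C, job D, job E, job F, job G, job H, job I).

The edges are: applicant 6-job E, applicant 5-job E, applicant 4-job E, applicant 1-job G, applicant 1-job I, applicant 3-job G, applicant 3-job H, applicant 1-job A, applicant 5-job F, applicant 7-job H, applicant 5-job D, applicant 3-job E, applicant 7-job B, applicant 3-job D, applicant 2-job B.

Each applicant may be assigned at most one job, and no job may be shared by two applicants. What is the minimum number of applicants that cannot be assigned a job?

1

For example, pair applicant 1→job A, applicant 2→job B, applicant 3→job G, applicant 4→job E, applicant 5→job F, applicant 7→job H.
The set {applicant 4, applicant 6} has only 1 neighbour ({job E}), so by Hall's theorem at most 6 of the 7 applicants can be matched.
That matches 6 of the 7, leaving 1 unmatched; no matching can do better.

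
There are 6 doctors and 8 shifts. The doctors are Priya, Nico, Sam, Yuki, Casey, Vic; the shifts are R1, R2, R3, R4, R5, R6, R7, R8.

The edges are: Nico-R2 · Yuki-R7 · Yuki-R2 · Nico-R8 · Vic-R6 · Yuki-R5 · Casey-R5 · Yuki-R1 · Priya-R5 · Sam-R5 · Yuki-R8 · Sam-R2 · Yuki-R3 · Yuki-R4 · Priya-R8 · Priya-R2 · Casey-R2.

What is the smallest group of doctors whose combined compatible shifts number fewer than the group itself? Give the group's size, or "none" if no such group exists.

Take S = {Priya, Nico, Sam, Casey}. Its neighbourhood is {R2, R5, R8}, so |N(S)| = 3 < |S| = 4.
Every subset of size less than 4 has at least as many neighbours as members, so 4 is the minimum.

4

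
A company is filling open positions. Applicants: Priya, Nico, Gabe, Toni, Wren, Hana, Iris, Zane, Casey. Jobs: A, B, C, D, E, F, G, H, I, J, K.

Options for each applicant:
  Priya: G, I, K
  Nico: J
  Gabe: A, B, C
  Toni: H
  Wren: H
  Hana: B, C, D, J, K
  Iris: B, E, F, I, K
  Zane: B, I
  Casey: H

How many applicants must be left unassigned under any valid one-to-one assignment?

2

A valid assignment of size 7: Priya→G, Nico→J, Gabe→C, Toni→H, Hana→K, Iris→E, Zane→B.
The set {Toni, Wren, Casey} has only 1 neighbour ({H}), so by Hall's theorem at most 7 of the 9 applicants can be matched.
That matches 7 of the 9, leaving 2 unmatched; no matching can do better.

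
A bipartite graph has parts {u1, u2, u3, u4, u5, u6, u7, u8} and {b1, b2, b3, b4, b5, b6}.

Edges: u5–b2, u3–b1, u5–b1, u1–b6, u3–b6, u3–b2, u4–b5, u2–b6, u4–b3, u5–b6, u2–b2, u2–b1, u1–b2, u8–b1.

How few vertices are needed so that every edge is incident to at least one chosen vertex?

{u4, b1, b2, b6} is a vertex cover of size 4: every edge has an endpoint in this set.
No smaller cover exists because u1–b2, u2–b1, u3–b6, u4–b3 is a matching of size 4, and a cover must include an endpoint of each of these disjoint edges (König's theorem).

4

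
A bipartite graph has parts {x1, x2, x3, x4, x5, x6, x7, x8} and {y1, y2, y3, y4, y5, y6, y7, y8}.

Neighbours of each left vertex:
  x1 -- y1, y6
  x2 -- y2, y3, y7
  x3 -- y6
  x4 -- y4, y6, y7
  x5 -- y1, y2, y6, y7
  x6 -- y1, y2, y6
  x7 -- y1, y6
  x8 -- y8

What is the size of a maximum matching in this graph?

For example, pair x1–y1, x2–y3, x3–y6, x4–y4, x5–y7, x6–y2, x8–y8.
The set {x1, x3, x7} has only 2 neighbours ({y1, y6}), so by Hall's theorem at most 7 of the 8 left vertices can be matched.

7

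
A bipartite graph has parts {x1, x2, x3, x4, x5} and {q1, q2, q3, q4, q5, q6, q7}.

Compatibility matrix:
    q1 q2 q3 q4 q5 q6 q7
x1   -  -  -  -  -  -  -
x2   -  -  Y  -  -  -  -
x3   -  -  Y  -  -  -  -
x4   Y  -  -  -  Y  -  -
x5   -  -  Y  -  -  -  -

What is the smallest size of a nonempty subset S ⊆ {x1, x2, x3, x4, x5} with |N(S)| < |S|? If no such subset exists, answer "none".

1

Take S = {x1}. Its neighbourhood is {}, so |N(S)| = 0 < |S| = 1.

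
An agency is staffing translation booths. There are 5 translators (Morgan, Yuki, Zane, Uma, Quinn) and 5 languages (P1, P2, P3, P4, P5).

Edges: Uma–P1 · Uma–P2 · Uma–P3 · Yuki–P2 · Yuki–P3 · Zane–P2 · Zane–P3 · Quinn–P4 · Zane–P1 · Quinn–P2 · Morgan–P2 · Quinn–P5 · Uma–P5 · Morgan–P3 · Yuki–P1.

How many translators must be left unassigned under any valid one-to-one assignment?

0

One maximum matching: Morgan-P2, Yuki-P3, Zane-P1, Uma-P5, Quinn-P4.
All 5 translators are matched, so no larger matching exists.
That matches 5 of the 5, leaving 0 unmatched; no matching can do better.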